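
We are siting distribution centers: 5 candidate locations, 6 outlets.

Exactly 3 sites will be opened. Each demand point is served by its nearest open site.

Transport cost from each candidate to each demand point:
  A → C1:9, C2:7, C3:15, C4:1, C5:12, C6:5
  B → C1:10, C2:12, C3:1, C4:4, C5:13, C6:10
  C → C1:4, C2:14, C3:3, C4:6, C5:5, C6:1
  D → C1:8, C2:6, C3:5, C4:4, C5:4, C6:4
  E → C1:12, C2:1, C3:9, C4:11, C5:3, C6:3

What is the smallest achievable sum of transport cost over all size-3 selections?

Open {A, C, E}.
  C1→C 4, C2→E 1, C3→C 3, C4→A 1, C5→E 3, C6→C 1  ⇒ total 13.
Compare {B, C, E}: total 14.
Compare {C, D, E}: total 16.
No size-3 selection does better; minimum is 13.

13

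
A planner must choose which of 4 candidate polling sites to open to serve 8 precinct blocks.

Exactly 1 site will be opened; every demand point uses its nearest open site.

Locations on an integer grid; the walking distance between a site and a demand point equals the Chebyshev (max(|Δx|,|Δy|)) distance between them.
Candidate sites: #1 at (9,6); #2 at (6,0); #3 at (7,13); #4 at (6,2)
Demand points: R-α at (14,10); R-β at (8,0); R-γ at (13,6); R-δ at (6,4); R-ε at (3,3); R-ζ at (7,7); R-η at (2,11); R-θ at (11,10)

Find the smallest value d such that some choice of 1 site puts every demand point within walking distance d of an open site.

Open {#1}.
  Farthest demand point is R-η at walking distance 7 (to #1); all others are ≤ 7.
With {#4} the worst case is 9.
With {#2} the worst case is 11.
No size-1 selection achieves below 7.

7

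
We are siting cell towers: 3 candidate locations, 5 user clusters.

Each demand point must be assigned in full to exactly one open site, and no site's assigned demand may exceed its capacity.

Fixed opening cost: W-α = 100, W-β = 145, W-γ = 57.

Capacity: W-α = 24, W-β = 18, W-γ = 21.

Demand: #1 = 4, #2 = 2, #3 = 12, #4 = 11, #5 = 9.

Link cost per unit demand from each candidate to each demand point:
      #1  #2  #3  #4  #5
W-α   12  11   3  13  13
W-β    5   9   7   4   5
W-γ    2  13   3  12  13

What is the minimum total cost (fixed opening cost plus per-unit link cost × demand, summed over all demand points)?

Open {W-β, W-γ}; cheapest assignment that respects the capacities:
  W-β (cap 18, load 17): #1, #2, #4 — cost 4×5 + 2×9 + 11×4 = 82
  W-γ (cap 21, load 21): #3, #5 — cost 12×3 + 9×13 = 153
  Shipping 235, fixed 202 → total 437.
  Any other capacity-feasible assignment to {W-β, W-γ} ships for at least 235.
Compare {W-α, W-γ}: its best feasible assignment gives total 472.
Compare {W-α, W-β}: its best feasible assignment gives total 480.
Every other set of open sites that can feasibly serve all demand totals ≥ 472 even under its best assignment. Minimum: 437.

437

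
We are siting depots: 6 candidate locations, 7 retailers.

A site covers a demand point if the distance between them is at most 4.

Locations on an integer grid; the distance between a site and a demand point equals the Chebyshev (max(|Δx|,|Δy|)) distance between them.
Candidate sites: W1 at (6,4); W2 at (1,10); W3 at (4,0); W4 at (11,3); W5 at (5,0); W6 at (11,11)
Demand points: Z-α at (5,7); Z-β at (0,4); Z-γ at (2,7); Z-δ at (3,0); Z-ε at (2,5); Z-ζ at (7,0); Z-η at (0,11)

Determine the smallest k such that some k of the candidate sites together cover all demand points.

3

Coverage sets (demand points within 4 of each site):
  W1: {Z-α, Z-γ, Z-δ, Z-ε, Z-ζ}
  W2: {Z-α, Z-γ, Z-η}
  W3: {Z-β, Z-δ, Z-ζ}
  W4: {Z-ζ}
  W5: {Z-δ, Z-ζ}
  W6: {}
No 2 sites suffice: every size-2 union leaves at least one demand point uncovered.
But {W1, W2, W3} covers everything, so the minimum is 3.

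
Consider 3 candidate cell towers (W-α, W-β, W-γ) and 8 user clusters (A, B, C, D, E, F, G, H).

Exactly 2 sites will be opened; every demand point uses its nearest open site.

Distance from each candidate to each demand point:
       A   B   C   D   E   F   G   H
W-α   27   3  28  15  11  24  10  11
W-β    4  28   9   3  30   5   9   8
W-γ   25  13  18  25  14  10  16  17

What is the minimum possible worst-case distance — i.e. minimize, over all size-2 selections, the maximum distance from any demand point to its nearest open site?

11

Open {W-α, W-β}.
  Farthest demand point is E at distance 11 (to W-α); all others are ≤ 11.
With {W-β, W-γ} the worst case is 14.
With {W-α, W-γ} the worst case is 25.
No size-2 selection achieves below 11.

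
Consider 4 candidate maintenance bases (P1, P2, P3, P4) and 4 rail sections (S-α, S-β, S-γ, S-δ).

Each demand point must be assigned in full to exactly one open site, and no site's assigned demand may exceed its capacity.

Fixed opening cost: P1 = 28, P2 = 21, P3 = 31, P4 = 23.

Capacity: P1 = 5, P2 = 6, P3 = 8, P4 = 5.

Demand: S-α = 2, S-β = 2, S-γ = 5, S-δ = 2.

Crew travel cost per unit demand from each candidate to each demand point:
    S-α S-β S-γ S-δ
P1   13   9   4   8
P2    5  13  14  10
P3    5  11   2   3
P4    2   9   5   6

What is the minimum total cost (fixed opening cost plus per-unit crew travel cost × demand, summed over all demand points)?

92

Open {P3, P4}; cheapest assignment that respects the capacities:
  P3 (cap 8, load 7): S-γ, S-δ — cost 5×2 + 2×3 = 16
  P4 (cap 5, load 4): S-α, S-β — cost 2×2 + 2×9 = 22
  Shipping 38, fixed 54 → total 92.
  Any other capacity-feasible assignment to {P3, P4} ships for at least 38.
Compare {P2, P3}: its best feasible assignment gives total 104.
Compare {P1, P3}: its best feasible assignment gives total 113.
Every other set of open sites that can feasibly serve all demand totals ≥ 104 even under its best assignment. Minimum: 92.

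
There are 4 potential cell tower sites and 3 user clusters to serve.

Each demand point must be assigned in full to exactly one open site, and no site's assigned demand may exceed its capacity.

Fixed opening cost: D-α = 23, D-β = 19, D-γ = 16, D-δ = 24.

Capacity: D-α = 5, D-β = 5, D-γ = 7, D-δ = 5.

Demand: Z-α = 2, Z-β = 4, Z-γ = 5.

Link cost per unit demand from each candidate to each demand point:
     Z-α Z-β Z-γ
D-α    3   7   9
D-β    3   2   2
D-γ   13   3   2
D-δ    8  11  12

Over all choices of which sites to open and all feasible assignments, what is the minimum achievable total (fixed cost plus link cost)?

Open {D-β, D-γ}; cheapest assignment that respects the capacities:
  D-β (cap 5, load 4): Z-β — cost 4×2 = 8
  D-γ (cap 7, load 7): Z-α, Z-γ — cost 2×13 + 5×2 = 36
  Shipping 44, fixed 35 → total 79.
  Any other capacity-feasible assignment to {D-β, D-γ} ships for at least 44.
Compare {D-α, D-β, D-γ}: its best feasible assignment gives total 82.
Compare {D-β, D-γ, D-δ}: its best feasible assignment gives total 93.
Every other set of open sites that can feasibly serve all demand totals ≥ 82 even under its best assignment. Minimum: 79.

79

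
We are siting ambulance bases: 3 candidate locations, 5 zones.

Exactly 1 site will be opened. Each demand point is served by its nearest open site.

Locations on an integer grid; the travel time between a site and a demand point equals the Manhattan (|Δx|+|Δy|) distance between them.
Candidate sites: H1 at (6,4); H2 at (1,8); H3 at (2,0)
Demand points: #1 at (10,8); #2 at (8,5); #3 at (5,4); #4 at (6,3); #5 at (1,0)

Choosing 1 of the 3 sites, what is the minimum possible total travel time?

Open {H1}.
  #1→H1 8, #2→H1 3, #3→H1 1, #4→H1 1, #5→H1 9  ⇒ total 22.
Compare {H3}: total 42.
Compare {H2}: total 45.

22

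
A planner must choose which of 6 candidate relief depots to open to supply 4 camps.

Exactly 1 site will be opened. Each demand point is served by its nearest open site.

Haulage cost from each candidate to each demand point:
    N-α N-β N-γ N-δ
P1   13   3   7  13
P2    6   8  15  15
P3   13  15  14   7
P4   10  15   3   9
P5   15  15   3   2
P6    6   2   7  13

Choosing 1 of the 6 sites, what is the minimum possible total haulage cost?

Open {P6}.
  N-α→P6 6, N-β→P6 2, N-γ→P6 7, N-δ→P6 13  ⇒ total 28.
Compare {P5}: total 35.
Compare {P1}: total 36.
No size-1 selection does better; minimum is 28.

28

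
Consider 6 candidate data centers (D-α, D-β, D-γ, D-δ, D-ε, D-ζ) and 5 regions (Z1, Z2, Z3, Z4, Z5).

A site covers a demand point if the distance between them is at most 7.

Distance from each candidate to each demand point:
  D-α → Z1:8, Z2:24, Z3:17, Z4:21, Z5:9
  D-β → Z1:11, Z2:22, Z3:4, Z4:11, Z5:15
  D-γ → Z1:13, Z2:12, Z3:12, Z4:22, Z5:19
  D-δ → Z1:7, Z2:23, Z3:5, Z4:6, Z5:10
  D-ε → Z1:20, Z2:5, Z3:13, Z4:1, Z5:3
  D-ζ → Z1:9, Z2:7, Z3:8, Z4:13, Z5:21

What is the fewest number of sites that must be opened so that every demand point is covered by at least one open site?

Coverage sets (demand points within 7 of each site):
  D-α: {}
  D-β: {Z3}
  D-γ: {}
  D-δ: {Z1, Z3, Z4}
  D-ε: {Z2, Z4, Z5}
  D-ζ: {Z2}
No single site covers all 5 demand points.
But {D-δ, D-ε} covers everything, so the minimum is 2.

2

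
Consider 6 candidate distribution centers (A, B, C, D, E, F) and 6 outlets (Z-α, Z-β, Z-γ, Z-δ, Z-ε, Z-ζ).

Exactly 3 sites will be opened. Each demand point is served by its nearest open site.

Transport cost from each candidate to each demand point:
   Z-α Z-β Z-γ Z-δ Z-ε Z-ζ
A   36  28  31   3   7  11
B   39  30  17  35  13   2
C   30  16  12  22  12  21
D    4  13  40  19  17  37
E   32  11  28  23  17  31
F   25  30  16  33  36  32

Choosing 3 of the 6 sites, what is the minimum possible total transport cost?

Open {A, B, D}.
  Z-α→D 4, Z-β→D 13, Z-γ→B 17, Z-δ→A 3, Z-ε→A 7, Z-ζ→B 2  ⇒ total 46.
Compare {A, C, D}: total 50.
Compare {A, D, F}: total 54.
No size-3 selection does better; minimum is 46.

46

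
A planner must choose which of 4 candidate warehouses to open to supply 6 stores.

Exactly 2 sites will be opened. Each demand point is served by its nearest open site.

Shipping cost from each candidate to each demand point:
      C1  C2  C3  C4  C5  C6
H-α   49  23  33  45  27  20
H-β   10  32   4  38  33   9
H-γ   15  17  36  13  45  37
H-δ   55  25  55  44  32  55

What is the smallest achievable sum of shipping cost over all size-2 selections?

86

Open {H-β, H-γ}.
  C1→H-β 10, C2→H-γ 17, C3→H-β 4, C4→H-γ 13, C5→H-β 33, C6→H-β 9  ⇒ total 86.
Compare {H-α, H-β}: total 111.
Compare {H-β, H-δ}: total 118.
No size-2 selection does better; minimum is 86.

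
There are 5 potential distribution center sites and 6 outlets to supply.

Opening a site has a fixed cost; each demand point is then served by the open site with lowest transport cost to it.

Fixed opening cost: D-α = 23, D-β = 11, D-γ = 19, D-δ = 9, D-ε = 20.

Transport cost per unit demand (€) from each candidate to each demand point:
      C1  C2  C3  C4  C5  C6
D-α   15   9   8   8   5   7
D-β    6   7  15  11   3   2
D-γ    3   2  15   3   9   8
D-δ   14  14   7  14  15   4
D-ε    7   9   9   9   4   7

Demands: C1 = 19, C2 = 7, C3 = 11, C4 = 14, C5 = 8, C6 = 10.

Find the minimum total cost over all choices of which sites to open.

273

Open {D-β, D-γ, D-δ}: assign each demand point to its cheapest open site.
  C1→D-γ 19×3=57, C2→D-γ 7×2=14, C3→D-δ 11×7=77, C4→D-γ 14×3=42, C5→D-β 8×3=24, C6→D-β 10×2=20
  transport cost 234, fixed 39 → total 273.
Compare {D-β, D-γ, D-δ, D-ε}: transport cost 234 + fixed 59 = 293.
Compare {D-α, D-β, D-γ, D-δ}: transport cost 234 + fixed 62 = 296.
Compare {D-α, D-β, D-γ}: transport cost 245 + fixed 53 = 298.
All other subsets cost ≥ 293. Minimum total cost: 273.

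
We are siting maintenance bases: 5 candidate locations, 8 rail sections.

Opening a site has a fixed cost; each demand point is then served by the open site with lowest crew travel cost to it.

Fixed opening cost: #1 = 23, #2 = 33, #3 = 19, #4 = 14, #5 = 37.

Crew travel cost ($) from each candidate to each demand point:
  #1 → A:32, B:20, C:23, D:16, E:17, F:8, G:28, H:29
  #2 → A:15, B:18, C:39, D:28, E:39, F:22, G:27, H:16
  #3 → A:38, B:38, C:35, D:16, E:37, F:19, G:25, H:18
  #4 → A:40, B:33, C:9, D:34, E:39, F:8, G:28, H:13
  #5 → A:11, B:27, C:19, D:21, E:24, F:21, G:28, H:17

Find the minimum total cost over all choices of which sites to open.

180

Open {#1, #4}: assign each demand point to its cheapest open site.
  A→#1 32, B→#1 20, C→#4 9, D→#1 16, E→#1 17, F→#1 8, G→#1 28, H→#4 13
  crew travel cost 143, fixed 37 → total 180.
Compare {#4, #5}: crew travel cost 141 + fixed 51 = 192.
Compare {#1, #2, #4}: crew travel cost 123 + fixed 70 = 193.
Compare {#1}: crew travel cost 173 + fixed 23 = 196.
All other subsets cost ≥ 192. Minimum total cost: 180.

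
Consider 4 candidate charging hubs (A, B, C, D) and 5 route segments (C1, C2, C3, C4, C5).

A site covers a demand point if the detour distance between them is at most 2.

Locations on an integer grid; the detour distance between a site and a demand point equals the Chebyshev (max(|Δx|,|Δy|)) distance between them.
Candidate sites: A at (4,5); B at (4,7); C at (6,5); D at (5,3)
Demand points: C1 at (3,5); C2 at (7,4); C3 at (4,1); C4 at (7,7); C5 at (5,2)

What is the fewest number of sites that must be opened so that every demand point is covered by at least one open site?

Coverage sets (demand points within 2 of each site):
  A: {C1}
  B: {C1}
  C: {C2, C4}
  D: {C1, C2, C3, C5}
No single site covers all 5 demand points.
But {C, D} covers everything, so the minimum is 2.

2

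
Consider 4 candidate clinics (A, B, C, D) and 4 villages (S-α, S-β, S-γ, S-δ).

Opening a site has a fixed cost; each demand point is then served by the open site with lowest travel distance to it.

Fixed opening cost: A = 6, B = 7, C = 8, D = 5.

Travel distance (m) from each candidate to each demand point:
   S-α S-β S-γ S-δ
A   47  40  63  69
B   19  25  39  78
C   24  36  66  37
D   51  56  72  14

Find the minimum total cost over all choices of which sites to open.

109

Open {B, D}: assign each demand point to its cheapest open site.
  S-α→B 19, S-β→B 25, S-γ→B 39, S-δ→D 14
  travel distance 97, fixed 12 → total 109.
Compare {A, B, D}: travel distance 97 + fixed 18 = 115.
Compare {B, C, D}: travel distance 97 + fixed 20 = 117.
Compare {A, B, C, D}: travel distance 97 + fixed 26 = 123.
All other subsets cost ≥ 115. Minimum total cost: 109.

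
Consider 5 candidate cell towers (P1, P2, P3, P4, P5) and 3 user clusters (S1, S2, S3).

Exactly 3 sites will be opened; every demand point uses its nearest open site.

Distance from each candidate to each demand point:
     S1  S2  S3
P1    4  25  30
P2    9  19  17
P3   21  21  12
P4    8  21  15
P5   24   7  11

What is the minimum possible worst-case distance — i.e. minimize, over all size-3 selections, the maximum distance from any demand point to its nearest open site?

Open {P1, P2, P5}.
  Farthest demand point is S3 at distance 11 (to P5); all others are ≤ 11.
With {P1, P3, P5} the worst case is 11.
With {P1, P4, P5} the worst case is 11.
No size-3 selection achieves below 11.

11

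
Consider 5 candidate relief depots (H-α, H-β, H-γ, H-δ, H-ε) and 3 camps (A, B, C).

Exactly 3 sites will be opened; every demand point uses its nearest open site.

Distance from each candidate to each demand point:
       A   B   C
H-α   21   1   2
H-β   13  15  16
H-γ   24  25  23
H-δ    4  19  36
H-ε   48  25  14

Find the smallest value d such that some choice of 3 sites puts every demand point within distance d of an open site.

4

Open {H-α, H-β, H-δ}.
  Farthest demand point is A at distance 4 (to H-δ); all others are ≤ 4.
With {H-α, H-γ, H-δ} the worst case is 4.
With {H-α, H-δ, H-ε} the worst case is 4.
No size-3 selection achieves below 4.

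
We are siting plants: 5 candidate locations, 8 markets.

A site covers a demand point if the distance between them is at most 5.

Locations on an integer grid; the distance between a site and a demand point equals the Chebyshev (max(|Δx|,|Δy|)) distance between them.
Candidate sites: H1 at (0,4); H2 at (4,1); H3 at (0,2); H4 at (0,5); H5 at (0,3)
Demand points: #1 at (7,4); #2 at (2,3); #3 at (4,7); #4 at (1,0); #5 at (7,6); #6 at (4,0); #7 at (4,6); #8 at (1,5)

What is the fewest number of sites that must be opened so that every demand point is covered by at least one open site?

Coverage sets (demand points within 5 of each site):
  H1: {#2, #3, #4, #6, #7, #8}
  H2: {#1, #2, #4, #5, #6, #7, #8}
  H3: {#2, #3, #4, #6, #7, #8}
  H4: {#2, #3, #4, #6, #7, #8}
  H5: {#2, #3, #4, #6, #7, #8}
No single site covers all 8 demand points.
But {H1, H2} covers everything, so the minimum is 2.

2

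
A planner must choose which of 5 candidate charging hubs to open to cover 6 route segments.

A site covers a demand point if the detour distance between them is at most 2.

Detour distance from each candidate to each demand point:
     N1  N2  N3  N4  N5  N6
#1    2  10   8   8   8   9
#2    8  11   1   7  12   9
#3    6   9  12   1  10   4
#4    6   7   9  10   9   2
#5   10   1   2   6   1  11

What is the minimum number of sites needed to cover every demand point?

Coverage sets (demand points within 2 of each site):
  #1: {N1}
  #2: {N3}
  #3: {N4}
  #4: {N6}
  #5: {N2, N3, N5}
No 3 sites suffice: every size-3 union leaves at least one demand point uncovered.
But {#1, #3, #4, #5} covers everything, so the minimum is 4.

4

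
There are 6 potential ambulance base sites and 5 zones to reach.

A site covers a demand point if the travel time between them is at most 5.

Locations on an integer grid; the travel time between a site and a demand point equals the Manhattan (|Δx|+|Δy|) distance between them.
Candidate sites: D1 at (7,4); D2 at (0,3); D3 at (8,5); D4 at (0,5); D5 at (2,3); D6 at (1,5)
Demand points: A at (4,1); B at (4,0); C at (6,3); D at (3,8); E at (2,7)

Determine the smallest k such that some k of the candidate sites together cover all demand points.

2

Coverage sets (demand points within 5 of each site):
  D1: {C}
  D2: {}
  D3: {C}
  D4: {E}
  D5: {A, B, C, E}
  D6: {D, E}
No single site covers all 5 demand points.
But {D5, D6} covers everything, so the minimum is 2.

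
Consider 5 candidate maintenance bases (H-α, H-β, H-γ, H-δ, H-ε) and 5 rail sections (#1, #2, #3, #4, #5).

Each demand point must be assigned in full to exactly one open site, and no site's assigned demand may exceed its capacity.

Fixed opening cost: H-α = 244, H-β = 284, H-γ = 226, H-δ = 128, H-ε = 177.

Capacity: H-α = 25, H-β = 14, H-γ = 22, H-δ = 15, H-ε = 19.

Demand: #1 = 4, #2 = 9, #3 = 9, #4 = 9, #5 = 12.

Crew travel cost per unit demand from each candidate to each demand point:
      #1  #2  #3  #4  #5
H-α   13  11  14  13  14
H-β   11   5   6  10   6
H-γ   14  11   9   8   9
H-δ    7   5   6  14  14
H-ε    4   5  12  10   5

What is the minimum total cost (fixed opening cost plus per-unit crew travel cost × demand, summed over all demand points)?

Open {H-γ, H-δ, H-ε}; cheapest assignment that respects the capacities:
  H-γ (cap 22, load 18): #3, #4 — cost 9×9 + 9×8 = 153
  H-δ (cap 15, load 9): #2 — cost 9×5 = 45
  H-ε (cap 19, load 16): #1, #5 — cost 4×4 + 12×5 = 76
  Shipping 274, fixed 531 → total 805.
  Any other capacity-feasible assignment to {H-γ, H-δ, H-ε} ships for at least 274.
Compare {H-β, H-δ, H-ε}: its best feasible assignment gives total 878.
Compare {H-α, H-δ, H-ε}: its best feasible assignment gives total 895.
Every other set of open sites that can feasibly serve all demand totals ≥ 878 even under its best assignment. Minimum: 805.

805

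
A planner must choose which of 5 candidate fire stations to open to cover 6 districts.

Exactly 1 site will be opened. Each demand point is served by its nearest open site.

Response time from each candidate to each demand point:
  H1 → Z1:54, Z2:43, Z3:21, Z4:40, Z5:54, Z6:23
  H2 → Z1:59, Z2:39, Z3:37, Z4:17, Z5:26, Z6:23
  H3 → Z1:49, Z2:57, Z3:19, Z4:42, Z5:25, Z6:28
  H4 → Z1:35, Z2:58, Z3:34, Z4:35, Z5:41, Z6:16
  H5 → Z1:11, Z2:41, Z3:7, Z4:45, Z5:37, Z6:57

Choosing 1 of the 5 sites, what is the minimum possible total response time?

198

Open {H5}.
  Z1→H5 11, Z2→H5 41, Z3→H5 7, Z4→H5 45, Z5→H5 37, Z6→H5 57  ⇒ total 198.
Compare {H2}: total 201.
Compare {H4}: total 219.
No size-1 selection does better; minimum is 198.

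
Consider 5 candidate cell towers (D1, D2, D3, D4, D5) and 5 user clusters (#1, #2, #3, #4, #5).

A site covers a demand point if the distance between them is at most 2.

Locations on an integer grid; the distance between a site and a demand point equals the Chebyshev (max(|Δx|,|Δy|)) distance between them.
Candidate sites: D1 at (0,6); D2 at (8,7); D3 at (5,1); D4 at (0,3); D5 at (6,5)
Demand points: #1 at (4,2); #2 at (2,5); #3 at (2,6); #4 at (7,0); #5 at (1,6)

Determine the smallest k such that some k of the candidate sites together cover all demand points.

Coverage sets (demand points within 2 of each site):
  D1: {#2, #3, #5}
  D2: {}
  D3: {#1, #4}
  D4: {#2}
  D5: {}
No single site covers all 5 demand points.
But {D1, D3} covers everything, so the minimum is 2.

2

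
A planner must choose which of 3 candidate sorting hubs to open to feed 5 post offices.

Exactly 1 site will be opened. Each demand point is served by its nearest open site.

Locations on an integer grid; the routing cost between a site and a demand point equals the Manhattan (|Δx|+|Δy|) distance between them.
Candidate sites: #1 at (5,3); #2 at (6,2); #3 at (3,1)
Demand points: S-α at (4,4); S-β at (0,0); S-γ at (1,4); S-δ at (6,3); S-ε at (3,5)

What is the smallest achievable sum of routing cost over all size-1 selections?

20

Open {#1}.
  S-α→#1 2, S-β→#1 8, S-γ→#1 5, S-δ→#1 1, S-ε→#1 4  ⇒ total 20.
Compare {#3}: total 22.
Compare {#2}: total 26.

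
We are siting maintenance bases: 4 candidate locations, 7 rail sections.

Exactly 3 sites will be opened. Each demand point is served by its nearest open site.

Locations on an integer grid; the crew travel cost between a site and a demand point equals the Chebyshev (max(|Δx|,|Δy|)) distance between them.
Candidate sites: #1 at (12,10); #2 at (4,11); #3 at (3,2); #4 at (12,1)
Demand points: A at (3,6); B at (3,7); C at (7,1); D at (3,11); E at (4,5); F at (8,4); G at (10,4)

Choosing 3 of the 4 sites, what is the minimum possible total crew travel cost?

Open {#2, #3, #4}.
  A→#3 4, B→#2 4, C→#3 4, D→#2 1, E→#3 3, F→#4 4, G→#4 3  ⇒ total 23.
Compare {#1, #2, #3}: total 27.
Compare {#1, #2, #4}: total 28.
No size-3 selection does better; minimum is 23.

23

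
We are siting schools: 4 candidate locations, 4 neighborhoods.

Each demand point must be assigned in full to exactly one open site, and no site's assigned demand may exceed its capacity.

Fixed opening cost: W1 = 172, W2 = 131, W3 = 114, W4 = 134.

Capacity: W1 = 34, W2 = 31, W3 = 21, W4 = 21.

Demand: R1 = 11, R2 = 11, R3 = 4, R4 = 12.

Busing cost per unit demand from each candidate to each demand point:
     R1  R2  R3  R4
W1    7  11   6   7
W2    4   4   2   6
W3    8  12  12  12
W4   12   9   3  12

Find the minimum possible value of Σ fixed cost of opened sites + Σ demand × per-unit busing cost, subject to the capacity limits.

457

Open {W2, W3}; cheapest assignment that respects the capacities:
  W2 (cap 31, load 27): R2, R3, R4 — cost 11×4 + 4×2 + 12×6 = 124
  W3 (cap 21, load 11): R1 — cost 11×8 = 88
  Shipping 212, fixed 245 → total 457.
  Any other capacity-feasible assignment to {W2, W3} ships for at least 212.
Compare {W1, W2}: its best feasible assignment gives total 483.
Compare {W2, W4}: its best feasible assignment gives total 488.
Every other set of open sites that can feasibly serve all demand totals ≥ 483 even under its best assignment. Minimum: 457.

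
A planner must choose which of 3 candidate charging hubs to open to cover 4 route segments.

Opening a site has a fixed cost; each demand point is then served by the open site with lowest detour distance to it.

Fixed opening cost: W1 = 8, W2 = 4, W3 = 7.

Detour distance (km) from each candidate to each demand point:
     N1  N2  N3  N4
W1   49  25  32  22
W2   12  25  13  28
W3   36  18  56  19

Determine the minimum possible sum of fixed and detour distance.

Open {W2, W3}: assign each demand point to its cheapest open site.
  N1→W2 12, N2→W3 18, N3→W2 13, N4→W3 19
  detour distance 62, fixed 11 → total 73.
Compare {W1, W2, W3}: detour distance 62 + fixed 19 = 81.
Compare {W2}: detour distance 78 + fixed 4 = 82.
Compare {W1, W2}: detour distance 72 + fixed 12 = 84.
All other subsets cost ≥ 81. Minimum total cost: 73.

73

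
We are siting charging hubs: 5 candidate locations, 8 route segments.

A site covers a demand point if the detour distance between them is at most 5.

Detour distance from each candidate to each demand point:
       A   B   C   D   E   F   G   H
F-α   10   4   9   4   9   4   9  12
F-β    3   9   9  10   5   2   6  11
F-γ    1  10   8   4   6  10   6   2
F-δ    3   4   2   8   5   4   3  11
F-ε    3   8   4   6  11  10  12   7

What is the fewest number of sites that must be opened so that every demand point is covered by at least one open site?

Coverage sets (demand points within 5 of each site):
  F-α: {B, D, F}
  F-β: {A, E, F}
  F-γ: {A, D, H}
  F-δ: {A, B, C, E, F, G}
  F-ε: {A, C}
No single site covers all 8 demand points.
But {F-γ, F-δ} covers everything, so the minimum is 2.

2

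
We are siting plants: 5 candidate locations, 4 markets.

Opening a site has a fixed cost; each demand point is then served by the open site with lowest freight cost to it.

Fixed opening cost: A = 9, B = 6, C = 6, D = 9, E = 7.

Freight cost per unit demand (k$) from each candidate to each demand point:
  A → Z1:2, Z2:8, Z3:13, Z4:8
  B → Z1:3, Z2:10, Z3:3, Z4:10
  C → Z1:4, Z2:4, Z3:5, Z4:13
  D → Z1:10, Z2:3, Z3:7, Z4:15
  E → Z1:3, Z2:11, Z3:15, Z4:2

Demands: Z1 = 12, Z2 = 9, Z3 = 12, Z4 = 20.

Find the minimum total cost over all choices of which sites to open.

158

Open {A, B, D, E}: assign each demand point to its cheapest open site.
  Z1→A 12×2=24, Z2→D 9×3=27, Z3→B 12×3=36, Z4→E 20×2=40
  freight cost 127, fixed 31 → total 158.
Compare {B, D, E}: freight cost 139 + fixed 22 = 161.
Compare {A, B, C, E}: freight cost 136 + fixed 28 = 164.
Compare {A, B, C, D, E}: freight cost 127 + fixed 37 = 164.
All other subsets cost ≥ 161. Minimum total cost: 158.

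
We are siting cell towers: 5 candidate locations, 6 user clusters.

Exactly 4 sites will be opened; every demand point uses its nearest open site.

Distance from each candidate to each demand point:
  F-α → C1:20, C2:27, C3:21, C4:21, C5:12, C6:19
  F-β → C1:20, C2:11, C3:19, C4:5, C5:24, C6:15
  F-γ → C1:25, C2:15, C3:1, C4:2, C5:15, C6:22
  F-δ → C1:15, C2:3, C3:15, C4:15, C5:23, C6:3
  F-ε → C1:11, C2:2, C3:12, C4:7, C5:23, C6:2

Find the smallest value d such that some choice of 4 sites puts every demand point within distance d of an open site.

Open {F-α, F-β, F-γ, F-ε}.
  Farthest demand point is C5 at distance 12 (to F-α); all others are ≤ 12.
With {F-α, F-β, F-δ, F-ε} the worst case is 12.
With {F-α, F-γ, F-δ, F-ε} the worst case is 12.
No size-4 selection achieves below 12.

12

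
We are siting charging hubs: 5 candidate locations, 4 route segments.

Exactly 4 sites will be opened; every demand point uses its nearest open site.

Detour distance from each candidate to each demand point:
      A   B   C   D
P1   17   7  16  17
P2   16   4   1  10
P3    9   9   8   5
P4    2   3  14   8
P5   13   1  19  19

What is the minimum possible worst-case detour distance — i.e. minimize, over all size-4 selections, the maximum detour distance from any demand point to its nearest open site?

5

Open {P1, P2, P3, P4}.
  Farthest demand point is D at detour distance 5 (to P3); all others are ≤ 5.
With {P2, P3, P4, P5} the worst case is 5.
With {P1, P2, P4, P5} the worst case is 8.
No size-4 selection achieves below 5.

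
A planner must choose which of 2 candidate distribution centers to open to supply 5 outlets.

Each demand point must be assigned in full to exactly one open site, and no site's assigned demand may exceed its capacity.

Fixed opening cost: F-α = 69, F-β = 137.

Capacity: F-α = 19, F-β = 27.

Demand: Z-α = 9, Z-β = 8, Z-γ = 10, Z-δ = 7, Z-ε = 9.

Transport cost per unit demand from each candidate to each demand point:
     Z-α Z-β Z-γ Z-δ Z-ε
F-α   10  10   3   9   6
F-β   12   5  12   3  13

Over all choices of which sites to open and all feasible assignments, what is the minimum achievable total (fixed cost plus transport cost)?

Open {F-α, F-β}; cheapest assignment that respects the capacities:
  F-α (cap 19, load 19): Z-γ, Z-ε — cost 10×3 + 9×6 = 84
  F-β (cap 27, load 24): Z-α, Z-β, Z-δ — cost 9×12 + 8×5 + 7×3 = 169
  Shipping 253, fixed 206 → total 459.
  Any other capacity-feasible assignment to {F-α, F-β} ships for at least 253.
Total demand is 43 and no other set of sites has combined capacity ≥ 43, so {F-α, F-β} is the only feasible choice of open sites. Minimum: 459.

459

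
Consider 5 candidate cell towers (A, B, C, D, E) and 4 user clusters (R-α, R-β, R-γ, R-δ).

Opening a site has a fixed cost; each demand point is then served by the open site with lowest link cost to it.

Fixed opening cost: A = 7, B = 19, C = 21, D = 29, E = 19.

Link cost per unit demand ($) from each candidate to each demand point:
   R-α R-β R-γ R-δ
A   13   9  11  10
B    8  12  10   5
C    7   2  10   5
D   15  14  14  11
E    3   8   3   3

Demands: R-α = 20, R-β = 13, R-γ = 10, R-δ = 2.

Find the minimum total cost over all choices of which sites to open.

162

Open {C, E}: assign each demand point to its cheapest open site.
  R-α→E 20×3=60, R-β→C 13×2=26, R-γ→E 10×3=30, R-δ→E 2×3=6
  link cost 122, fixed 40 → total 162.
Compare {A, C, E}: link cost 122 + fixed 47 = 169.
Compare {B, C, E}: link cost 122 + fixed 59 = 181.
Compare {A, B, C, E}: link cost 122 + fixed 66 = 188.
All other subsets cost ≥ 169. Minimum total cost: 162.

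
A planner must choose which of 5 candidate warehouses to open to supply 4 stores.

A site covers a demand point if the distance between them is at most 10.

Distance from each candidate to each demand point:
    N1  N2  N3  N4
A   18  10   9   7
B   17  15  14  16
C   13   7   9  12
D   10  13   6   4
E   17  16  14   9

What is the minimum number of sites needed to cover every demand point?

Coverage sets (demand points within 10 of each site):
  A: {N2, N3, N4}
  B: {}
  C: {N2, N3}
  D: {N1, N3, N4}
  E: {N4}
No single site covers all 4 demand points.
But {A, D} covers everything, so the minimum is 2.

2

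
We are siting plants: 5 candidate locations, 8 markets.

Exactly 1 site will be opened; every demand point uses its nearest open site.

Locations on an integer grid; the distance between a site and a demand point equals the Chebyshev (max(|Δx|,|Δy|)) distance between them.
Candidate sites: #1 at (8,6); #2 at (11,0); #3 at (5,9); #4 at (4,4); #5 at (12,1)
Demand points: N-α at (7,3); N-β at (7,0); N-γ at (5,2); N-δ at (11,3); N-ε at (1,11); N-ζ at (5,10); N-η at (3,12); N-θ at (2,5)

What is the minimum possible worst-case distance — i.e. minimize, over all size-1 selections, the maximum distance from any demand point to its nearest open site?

Open {#1}.
  Farthest demand point is N-ε at distance 7 (to #1); all others are ≤ 7.
With {#4} the worst case is 8.
With {#3} the worst case is 9.
No size-1 selection achieves below 7.

7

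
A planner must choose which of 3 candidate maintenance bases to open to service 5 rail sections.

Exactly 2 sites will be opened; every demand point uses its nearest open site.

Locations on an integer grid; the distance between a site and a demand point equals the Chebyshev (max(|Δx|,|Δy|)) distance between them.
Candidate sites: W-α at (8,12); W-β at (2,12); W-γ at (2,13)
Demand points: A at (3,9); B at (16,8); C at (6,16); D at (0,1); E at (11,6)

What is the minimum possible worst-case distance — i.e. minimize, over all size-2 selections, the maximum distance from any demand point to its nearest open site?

11

Open {W-α, W-β}.
  Farthest demand point is D at distance 11 (to W-α); all others are ≤ 11.
With {W-α, W-γ} the worst case is 11.
With {W-β, W-γ} the worst case is 14.
No size-2 selection achieves below 11.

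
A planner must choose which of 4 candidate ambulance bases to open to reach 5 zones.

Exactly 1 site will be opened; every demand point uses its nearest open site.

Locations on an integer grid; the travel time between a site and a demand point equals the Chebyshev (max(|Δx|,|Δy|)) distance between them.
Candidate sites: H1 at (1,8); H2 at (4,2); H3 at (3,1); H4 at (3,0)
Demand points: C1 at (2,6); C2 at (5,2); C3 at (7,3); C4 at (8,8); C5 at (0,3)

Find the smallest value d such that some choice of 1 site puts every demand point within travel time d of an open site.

Open {H2}.
  Farthest demand point is C4 at travel time 6 (to H2); all others are ≤ 6.
With {H1} the worst case is 7.
With {H3} the worst case is 7.
No size-1 selection achieves below 6.

6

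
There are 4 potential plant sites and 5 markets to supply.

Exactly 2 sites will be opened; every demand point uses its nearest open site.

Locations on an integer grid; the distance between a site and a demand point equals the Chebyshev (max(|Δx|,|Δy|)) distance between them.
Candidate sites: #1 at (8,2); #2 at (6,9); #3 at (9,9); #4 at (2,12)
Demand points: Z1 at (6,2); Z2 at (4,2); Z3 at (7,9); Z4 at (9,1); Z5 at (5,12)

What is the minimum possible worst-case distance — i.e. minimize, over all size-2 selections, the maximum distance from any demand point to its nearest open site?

Open {#1, #2}.
  Farthest demand point is Z2 at distance 4 (to #1); all others are ≤ 4.
With {#1, #3} the worst case is 4.
With {#1, #4} the worst case is 5.
No size-2 selection achieves below 4.

4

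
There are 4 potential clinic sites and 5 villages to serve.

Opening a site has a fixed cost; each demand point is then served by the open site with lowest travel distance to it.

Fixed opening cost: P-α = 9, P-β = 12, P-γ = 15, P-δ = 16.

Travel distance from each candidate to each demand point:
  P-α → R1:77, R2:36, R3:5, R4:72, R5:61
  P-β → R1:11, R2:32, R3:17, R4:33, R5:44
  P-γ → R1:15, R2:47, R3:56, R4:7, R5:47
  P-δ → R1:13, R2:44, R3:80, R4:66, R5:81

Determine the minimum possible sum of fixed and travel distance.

Open {P-α, P-γ}: assign each demand point to its cheapest open site.
  R1→P-γ 15, R2→P-α 36, R3→P-α 5, R4→P-γ 7, R5→P-γ 47
  travel distance 110, fixed 24 → total 134.
Compare {P-α, P-β, P-γ}: travel distance 99 + fixed 36 = 135.
Compare {P-β, P-γ}: travel distance 111 + fixed 27 = 138.
Compare {P-α, P-β}: travel distance 125 + fixed 21 = 146.
All other subsets cost ≥ 135. Minimum total cost: 134.

134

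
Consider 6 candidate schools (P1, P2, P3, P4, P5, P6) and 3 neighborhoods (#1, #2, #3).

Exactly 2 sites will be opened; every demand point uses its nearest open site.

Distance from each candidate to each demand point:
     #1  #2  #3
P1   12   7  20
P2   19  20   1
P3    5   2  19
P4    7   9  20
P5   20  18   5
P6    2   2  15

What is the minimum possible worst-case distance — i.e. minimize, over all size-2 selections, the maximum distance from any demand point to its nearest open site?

2

Open {P2, P6}.
  Farthest demand point is #1 at distance 2 (to P6); all others are ≤ 2.
With {P2, P3} the worst case is 5.
With {P3, P5} the worst case is 5.
No size-2 selection achieves below 2.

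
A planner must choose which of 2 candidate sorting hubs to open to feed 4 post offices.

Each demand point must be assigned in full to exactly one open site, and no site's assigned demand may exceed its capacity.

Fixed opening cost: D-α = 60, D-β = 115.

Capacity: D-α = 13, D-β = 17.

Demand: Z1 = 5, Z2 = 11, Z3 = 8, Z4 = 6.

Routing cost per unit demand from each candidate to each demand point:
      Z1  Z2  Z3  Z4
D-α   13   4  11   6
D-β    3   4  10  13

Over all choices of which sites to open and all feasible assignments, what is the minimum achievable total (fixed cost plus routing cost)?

450

Open {D-α, D-β}; cheapest assignment that respects the capacities:
  D-α (cap 13, load 13): Z1, Z3 — cost 5×13 + 8×11 = 153
  D-β (cap 17, load 17): Z2, Z4 — cost 11×4 + 6×13 = 122
  Shipping 275, fixed 175 → total 450.
  Any other capacity-feasible assignment to {D-α, D-β} ships for at least 275.
Total demand is 30 and no other set of sites has combined capacity ≥ 30, so {D-α, D-β} is the only feasible choice of open sites. Minimum: 450.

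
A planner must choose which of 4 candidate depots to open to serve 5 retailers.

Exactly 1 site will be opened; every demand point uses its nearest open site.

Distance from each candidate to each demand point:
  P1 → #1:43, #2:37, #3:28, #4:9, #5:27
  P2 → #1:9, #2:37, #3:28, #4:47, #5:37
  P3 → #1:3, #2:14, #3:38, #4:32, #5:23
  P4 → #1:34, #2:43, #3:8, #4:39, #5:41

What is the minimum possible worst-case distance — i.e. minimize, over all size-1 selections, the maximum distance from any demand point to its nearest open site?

38

Open {P3}.
  Farthest demand point is #3 at distance 38 (to P3); all others are ≤ 38.
With {P1} the worst case is 43.
With {P4} the worst case is 43.
No size-1 selection achieves below 38.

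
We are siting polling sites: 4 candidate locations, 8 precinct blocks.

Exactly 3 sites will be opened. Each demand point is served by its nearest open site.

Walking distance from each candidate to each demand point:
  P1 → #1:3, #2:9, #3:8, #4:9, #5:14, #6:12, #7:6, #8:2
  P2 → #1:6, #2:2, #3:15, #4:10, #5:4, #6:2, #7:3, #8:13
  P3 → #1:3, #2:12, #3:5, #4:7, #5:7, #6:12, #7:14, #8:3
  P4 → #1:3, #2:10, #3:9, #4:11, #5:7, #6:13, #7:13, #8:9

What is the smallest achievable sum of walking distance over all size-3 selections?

28

Open {P1, P2, P3}.
  #1→P1 3, #2→P2 2, #3→P3 5, #4→P3 7, #5→P2 4, #6→P2 2, #7→P2 3, #8→P1 2  ⇒ total 28.
Compare {P2, P3, P4}: total 29.
Compare {P1, P2, P4}: total 33.
No size-3 selection does better; minimum is 28.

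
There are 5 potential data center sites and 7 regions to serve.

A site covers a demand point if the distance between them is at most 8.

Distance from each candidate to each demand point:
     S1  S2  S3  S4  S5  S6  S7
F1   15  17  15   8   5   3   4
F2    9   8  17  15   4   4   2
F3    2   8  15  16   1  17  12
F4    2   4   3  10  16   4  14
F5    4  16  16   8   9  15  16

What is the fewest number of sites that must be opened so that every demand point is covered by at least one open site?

2

Coverage sets (demand points within 8 of each site):
  F1: {S4, S5, S6, S7}
  F2: {S2, S5, S6, S7}
  F3: {S1, S2, S5}
  F4: {S1, S2, S3, S6}
  F5: {S1, S4}
No single site covers all 7 demand points.
But {F1, F4} covers everything, so the minimum is 2.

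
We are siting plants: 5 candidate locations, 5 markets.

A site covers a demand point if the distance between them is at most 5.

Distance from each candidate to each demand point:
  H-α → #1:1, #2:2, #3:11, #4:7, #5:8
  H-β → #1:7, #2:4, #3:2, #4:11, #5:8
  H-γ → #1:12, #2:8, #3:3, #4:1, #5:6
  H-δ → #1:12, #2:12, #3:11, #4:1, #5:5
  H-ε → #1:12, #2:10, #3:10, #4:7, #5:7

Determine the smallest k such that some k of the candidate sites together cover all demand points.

Coverage sets (demand points within 5 of each site):
  H-α: {#1, #2}
  H-β: {#2, #3}
  H-γ: {#3, #4}
  H-δ: {#4, #5}
  H-ε: {}
No 2 sites suffice: every size-2 union leaves at least one demand point uncovered.
But {H-α, H-β, H-δ} covers everything, so the minimum is 3.

3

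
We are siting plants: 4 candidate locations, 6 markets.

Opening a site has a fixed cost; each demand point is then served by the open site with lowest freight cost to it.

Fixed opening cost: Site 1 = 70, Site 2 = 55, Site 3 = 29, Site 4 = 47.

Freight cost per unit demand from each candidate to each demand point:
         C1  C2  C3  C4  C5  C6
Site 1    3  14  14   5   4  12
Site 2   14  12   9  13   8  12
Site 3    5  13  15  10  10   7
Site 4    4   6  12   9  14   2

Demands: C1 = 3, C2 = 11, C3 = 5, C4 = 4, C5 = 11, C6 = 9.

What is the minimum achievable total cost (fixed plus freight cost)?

Open {Site 1, Site 4}: assign each demand point to its cheapest open site.
  C1→Site 1 3×3=9, C2→Site 4 11×6=66, C3→Site 4 5×12=60, C4→Site 1 4×5=20, C5→Site 1 11×4=44, C6→Site 4 9×2=18
  freight cost 217, fixed 117 → total 334.
Compare {Site 1, Site 3, Site 4}: freight cost 217 + fixed 146 = 363.
Compare {Site 2, Site 4}: freight cost 265 + fixed 102 = 367.
Compare {Site 1, Site 2, Site 4}: freight cost 202 + fixed 172 = 374.
All other subsets cost ≥ 363. Minimum total cost: 334.

334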